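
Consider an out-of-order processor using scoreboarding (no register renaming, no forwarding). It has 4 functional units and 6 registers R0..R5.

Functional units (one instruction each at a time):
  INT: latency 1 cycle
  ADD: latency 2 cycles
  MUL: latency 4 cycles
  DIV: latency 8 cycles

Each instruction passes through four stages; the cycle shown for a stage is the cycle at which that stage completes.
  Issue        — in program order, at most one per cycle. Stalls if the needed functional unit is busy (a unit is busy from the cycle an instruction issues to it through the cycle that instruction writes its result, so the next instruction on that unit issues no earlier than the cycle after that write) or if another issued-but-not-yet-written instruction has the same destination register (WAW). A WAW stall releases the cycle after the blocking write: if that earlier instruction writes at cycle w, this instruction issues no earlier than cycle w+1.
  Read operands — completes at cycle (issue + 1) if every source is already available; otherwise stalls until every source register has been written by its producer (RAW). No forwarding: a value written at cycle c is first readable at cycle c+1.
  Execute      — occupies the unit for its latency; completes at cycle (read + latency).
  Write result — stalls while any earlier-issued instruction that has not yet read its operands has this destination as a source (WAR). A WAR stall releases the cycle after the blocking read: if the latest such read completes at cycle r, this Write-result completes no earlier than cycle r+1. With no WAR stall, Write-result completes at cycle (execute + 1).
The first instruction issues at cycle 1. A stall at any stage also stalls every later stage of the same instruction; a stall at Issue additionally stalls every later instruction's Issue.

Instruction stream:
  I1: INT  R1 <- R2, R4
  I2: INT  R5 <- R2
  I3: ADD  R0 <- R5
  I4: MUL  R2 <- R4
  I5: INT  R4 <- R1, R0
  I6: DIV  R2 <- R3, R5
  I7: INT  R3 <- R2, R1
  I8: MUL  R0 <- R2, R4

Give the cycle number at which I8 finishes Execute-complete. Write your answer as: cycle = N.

1) issue 1, read 2, done 3, write 4
2) issue 5, read 6, done 7, write 8  <struct: INT busy until I1 writes@4>
3) issue 6, read 9, done 11, write 12  <RAW R5: wait I2 write@8>
4) issue 7, read 8, done 12, write 13
5) issue 9, read 13, done 14, write 15  <struct: INT busy until I2 writes@8 / RAW R0: wait I3 write@12>
6) issue 14, read 15, done 23, write 24  <WAW R2: wait I4 write@13>
7) issue 16, read 25, done 26, write 27  <struct: INT busy until I5 writes@15 / RAW R2: wait I6 write@24>
8) issue 17, read 25, done 29, write 30  <RAW R2: wait I6 write@24>

cycle = 29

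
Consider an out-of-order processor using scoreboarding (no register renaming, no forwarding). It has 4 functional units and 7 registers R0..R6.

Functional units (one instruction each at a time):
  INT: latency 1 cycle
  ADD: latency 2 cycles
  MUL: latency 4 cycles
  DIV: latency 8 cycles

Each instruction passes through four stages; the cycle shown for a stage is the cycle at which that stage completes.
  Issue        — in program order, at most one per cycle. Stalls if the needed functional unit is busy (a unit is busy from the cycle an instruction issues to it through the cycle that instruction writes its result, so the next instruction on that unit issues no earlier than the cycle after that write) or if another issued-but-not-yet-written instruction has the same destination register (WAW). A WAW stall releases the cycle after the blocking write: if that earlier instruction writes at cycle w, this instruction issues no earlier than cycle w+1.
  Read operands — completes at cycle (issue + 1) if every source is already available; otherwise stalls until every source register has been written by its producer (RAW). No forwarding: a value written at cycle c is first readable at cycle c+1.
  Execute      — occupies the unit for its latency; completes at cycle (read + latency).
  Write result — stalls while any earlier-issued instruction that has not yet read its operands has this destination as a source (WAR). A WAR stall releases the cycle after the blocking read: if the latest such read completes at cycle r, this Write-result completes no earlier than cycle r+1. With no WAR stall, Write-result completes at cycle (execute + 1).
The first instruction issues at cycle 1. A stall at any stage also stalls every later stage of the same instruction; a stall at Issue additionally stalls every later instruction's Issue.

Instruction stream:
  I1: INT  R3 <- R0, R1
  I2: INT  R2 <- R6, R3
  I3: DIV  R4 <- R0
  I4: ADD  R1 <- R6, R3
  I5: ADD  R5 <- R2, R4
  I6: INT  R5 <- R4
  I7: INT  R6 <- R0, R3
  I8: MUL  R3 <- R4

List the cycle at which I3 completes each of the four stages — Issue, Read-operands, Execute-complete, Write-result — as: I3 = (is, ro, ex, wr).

  I1 | 1 | 2 | 3 | 4
  I2 | 5 | 6 | 7 | 8   struct: INT busy until I1 writes@4
  I3 | 6 | 7 | 15 | 16
  I4 | 7 | 8 | 10 | 11
  I5 | 12 | 17 | 19 | 20   struct: ADD busy until I4 writes@11 · RAW R4: wait I3 write@16
  I6 | 21 | 22 | 23 | 24   WAW R5: wait I5 write@20
  I7 | 25 | 26 | 27 | 28   struct: INT busy until I6 writes@24
  I8 | 26 | 27 | 31 | 32

I3 = (6, 7, 15, 16)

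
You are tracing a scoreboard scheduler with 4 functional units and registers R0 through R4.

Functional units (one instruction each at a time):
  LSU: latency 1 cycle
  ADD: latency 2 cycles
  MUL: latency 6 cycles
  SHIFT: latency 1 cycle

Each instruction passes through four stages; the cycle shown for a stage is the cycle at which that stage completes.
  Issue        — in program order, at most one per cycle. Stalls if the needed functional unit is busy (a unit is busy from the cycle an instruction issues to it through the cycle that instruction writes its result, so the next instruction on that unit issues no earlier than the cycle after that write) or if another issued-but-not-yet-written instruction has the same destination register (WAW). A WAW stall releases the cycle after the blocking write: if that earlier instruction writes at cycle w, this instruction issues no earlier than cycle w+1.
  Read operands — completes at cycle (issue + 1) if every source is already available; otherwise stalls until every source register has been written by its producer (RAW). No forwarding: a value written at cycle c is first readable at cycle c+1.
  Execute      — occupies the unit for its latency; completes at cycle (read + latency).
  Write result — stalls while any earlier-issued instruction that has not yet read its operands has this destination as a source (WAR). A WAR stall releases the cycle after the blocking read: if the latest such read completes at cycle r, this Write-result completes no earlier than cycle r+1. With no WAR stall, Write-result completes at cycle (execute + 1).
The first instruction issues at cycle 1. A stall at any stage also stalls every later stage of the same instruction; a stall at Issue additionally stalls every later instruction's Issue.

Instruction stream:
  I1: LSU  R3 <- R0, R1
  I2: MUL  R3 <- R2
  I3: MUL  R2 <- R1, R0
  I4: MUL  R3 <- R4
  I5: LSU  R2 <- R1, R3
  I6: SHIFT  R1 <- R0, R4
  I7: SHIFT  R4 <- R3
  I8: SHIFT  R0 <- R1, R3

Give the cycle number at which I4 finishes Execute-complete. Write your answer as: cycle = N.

cycle = 30

I1  is:1  ro:2  ex:3  wr:4
I2  is:5  ro:6  ex:12  wr:13  — WAW R3: wait I1 write@4
I3  is:14  ro:15  ex:21  wr:22  — struct: MUL busy until I2 writes@13
I4  is:23  ro:24  ex:30  wr:31  — struct: MUL busy until I3 writes@22
I5  is:24  ro:32  ex:33  wr:34  — RAW R3: wait I4 write@31
I6  is:25  ro:26  ex:27  wr:33  — WAR R1: wait I5 read@32
I7  is:34  ro:35  ex:36  wr:37  — struct: SHIFT busy until I6 writes@33
I8  is:38  ro:39  ex:40  wr:41  — struct: SHIFT busy until I7 writes@37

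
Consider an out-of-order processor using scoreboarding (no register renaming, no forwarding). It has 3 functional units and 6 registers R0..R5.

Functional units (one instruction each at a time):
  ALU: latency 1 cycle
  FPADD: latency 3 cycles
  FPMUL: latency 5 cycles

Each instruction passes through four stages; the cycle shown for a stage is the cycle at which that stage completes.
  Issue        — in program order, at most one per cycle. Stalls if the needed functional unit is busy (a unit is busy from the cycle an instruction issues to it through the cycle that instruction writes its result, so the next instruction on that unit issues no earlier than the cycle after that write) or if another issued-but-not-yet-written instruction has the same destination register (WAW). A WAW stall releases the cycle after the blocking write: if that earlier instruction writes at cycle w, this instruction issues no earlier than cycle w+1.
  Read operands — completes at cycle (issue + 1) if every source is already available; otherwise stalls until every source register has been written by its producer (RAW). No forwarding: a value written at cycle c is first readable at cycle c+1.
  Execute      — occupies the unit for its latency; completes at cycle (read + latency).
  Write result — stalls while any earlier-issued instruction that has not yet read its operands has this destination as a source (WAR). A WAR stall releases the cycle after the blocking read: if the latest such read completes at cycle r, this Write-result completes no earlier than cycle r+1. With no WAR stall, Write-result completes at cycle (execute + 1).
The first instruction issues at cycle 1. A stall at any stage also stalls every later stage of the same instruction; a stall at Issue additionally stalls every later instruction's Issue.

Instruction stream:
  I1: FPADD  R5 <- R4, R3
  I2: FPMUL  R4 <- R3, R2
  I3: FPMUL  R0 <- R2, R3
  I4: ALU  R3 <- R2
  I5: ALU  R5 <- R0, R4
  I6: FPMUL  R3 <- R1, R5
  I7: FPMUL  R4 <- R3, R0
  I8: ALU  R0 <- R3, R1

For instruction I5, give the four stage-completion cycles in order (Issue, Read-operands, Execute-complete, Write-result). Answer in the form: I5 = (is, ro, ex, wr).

I5 = (15, 18, 19, 20)

  I1 | 1 | 2 | 5 | 6
  I2 | 2 | 3 | 8 | 9
  I3 | 10 | 11 | 16 | 17   struct: FPMUL busy until I2 writes@9
  I4 | 11 | 12 | 13 | 14
  I5 | 15 | 18 | 19 | 20   struct: ALU busy until I4 writes@14 · RAW R0: wait I3 write@17
  I6 | 18 | 21 | 26 | 27   struct: FPMUL busy until I3 writes@17 · RAW R5: wait I5 write@20
  I7 | 28 | 29 | 34 | 35   struct: FPMUL busy until I6 writes@27
  I8 | 29 | 30 | 31 | 32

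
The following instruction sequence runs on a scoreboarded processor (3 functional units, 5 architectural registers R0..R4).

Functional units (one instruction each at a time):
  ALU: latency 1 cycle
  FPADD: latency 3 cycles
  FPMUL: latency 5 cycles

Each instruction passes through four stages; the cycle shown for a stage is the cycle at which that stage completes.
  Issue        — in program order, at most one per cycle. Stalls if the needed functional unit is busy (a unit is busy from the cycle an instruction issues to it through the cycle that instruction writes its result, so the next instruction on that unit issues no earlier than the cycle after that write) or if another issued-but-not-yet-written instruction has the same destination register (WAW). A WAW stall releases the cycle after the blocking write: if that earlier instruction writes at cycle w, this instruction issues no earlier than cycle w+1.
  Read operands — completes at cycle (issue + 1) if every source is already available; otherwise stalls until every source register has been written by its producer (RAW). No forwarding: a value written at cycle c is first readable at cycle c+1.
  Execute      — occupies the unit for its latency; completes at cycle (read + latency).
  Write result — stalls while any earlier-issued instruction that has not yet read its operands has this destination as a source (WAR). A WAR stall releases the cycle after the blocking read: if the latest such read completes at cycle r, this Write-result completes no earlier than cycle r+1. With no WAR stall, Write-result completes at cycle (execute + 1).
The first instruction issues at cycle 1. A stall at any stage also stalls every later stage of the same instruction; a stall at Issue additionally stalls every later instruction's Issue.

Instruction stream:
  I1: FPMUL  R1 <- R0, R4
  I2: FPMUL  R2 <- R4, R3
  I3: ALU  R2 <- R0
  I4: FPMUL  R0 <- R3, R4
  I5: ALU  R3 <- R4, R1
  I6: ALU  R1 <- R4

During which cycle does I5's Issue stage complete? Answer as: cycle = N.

cycle = 21

I1  is:1  ro:2  ex:7  wr:8
I2  is:9  ro:10  ex:15  wr:16  — struct: FPMUL busy until I1 writes@8
I3  is:17  ro:18  ex:19  wr:20  — WAW R2: wait I2 write@16
I4  is:18  ro:19  ex:24  wr:25
I5  is:21  ro:22  ex:23  wr:24  — struct: ALU busy until I3 writes@20
I6  is:25  ro:26  ex:27  wr:28  — struct: ALU busy until I5 writes@24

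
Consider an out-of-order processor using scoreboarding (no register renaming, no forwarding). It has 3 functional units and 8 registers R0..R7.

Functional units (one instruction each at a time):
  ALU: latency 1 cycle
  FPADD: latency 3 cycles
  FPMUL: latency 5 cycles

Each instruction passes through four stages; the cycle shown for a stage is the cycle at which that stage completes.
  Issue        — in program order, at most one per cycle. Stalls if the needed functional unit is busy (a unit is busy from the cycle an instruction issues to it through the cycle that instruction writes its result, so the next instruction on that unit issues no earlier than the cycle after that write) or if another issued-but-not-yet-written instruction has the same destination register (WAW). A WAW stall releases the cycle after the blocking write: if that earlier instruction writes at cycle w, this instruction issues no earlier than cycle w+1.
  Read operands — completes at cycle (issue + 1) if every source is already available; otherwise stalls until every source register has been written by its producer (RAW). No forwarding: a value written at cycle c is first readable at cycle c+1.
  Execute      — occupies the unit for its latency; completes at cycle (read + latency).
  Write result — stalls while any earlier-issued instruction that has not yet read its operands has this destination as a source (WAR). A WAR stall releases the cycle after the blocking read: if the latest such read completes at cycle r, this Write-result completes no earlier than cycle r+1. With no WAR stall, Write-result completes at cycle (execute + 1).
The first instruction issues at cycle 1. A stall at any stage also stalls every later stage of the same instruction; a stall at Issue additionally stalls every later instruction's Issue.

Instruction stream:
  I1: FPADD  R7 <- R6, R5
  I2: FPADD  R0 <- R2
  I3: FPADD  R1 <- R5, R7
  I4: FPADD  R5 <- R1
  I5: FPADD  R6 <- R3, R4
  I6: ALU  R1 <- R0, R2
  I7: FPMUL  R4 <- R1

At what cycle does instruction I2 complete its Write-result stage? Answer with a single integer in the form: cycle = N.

cycle = 12

I1: IS=1 RO=2 EX=5 WR=6
I2: IS=7 RO=8 EX=11 WR=12  [struct: FPADD busy until I1 writes@6]
I3: IS=13 RO=14 EX=17 WR=18  [struct: FPADD busy until I2 writes@12]
I4: IS=19 RO=20 EX=23 WR=24  [struct: FPADD busy until I3 writes@18]
I5: IS=25 RO=26 EX=29 WR=30  [struct: FPADD busy until I4 writes@24]
I6: IS=26 RO=27 EX=28 WR=29
I7: IS=27 RO=30 EX=35 WR=36  [RAW R1: wait I6 write@29]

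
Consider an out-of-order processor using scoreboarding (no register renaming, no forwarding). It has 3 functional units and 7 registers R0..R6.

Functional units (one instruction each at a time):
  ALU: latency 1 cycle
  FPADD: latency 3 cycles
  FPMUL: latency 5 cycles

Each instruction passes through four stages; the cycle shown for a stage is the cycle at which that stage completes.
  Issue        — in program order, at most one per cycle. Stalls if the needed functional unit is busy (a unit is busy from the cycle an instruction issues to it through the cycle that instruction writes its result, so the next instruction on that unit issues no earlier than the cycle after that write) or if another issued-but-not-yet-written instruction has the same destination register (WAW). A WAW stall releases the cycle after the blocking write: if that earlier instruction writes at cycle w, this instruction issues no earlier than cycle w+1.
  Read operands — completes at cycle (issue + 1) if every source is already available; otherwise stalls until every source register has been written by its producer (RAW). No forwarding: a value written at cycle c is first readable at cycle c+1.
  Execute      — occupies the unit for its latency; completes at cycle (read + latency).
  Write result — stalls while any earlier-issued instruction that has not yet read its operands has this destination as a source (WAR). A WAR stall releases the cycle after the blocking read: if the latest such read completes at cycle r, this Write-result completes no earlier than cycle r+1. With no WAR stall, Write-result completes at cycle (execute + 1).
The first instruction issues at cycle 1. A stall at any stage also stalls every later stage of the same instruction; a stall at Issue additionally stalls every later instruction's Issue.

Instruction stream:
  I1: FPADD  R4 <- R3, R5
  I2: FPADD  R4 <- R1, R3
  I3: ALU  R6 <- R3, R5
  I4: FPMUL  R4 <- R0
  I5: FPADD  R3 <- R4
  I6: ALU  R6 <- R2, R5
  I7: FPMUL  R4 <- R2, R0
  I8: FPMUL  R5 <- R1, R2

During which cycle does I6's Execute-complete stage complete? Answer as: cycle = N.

cycle = 17

[I1] 1/2/5/6
[I2] 7/8/11/12  (struct: FPADD busy until I1 writes@6)
[I3] 8/9/10/11
[I4] 13/14/19/20  (WAW R4: wait I2 write@12)
[I5] 14/21/24/25  (RAW R4: wait I4 write@20)
[I6] 15/16/17/18
[I7] 21/22/27/28  (struct: FPMUL busy until I4 writes@20)
[I8] 29/30/35/36  (struct: FPMUL busy until I7 writes@28)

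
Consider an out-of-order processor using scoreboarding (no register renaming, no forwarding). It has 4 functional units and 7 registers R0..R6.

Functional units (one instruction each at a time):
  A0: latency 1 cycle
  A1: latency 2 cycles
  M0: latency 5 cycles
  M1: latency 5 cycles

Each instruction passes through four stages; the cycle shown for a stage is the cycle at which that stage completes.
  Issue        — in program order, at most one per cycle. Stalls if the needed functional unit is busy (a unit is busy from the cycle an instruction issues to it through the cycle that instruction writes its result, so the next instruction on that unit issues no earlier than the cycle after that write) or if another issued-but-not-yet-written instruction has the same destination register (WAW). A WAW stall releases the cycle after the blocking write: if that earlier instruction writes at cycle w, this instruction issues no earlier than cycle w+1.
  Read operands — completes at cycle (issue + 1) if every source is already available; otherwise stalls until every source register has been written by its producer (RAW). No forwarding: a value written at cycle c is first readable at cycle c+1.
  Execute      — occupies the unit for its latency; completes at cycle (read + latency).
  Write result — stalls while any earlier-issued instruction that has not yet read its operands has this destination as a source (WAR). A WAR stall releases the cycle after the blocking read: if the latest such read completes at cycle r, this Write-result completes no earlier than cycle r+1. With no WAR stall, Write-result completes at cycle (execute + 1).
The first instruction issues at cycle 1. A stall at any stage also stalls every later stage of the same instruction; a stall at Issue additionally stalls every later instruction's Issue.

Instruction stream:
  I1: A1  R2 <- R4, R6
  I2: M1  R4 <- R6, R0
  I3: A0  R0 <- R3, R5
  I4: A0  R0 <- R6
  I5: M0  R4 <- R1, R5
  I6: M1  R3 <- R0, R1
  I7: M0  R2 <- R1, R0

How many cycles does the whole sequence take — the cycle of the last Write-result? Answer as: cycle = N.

I1  is:1  ro:2  ex:4  wr:5
I2  is:2  ro:3  ex:8  wr:9
I3  is:3  ro:4  ex:5  wr:6
I4  is:7  ro:8  ex:9  wr:10  — struct: A0 busy until I3 writes@6
I5  is:10  ro:11  ex:16  wr:17  — WAW R4: wait I2 write@9
I6  is:11  ro:12  ex:17  wr:18
I7  is:18  ro:19  ex:24  wr:25  — struct: M0 busy until I5 writes@17

cycle = 25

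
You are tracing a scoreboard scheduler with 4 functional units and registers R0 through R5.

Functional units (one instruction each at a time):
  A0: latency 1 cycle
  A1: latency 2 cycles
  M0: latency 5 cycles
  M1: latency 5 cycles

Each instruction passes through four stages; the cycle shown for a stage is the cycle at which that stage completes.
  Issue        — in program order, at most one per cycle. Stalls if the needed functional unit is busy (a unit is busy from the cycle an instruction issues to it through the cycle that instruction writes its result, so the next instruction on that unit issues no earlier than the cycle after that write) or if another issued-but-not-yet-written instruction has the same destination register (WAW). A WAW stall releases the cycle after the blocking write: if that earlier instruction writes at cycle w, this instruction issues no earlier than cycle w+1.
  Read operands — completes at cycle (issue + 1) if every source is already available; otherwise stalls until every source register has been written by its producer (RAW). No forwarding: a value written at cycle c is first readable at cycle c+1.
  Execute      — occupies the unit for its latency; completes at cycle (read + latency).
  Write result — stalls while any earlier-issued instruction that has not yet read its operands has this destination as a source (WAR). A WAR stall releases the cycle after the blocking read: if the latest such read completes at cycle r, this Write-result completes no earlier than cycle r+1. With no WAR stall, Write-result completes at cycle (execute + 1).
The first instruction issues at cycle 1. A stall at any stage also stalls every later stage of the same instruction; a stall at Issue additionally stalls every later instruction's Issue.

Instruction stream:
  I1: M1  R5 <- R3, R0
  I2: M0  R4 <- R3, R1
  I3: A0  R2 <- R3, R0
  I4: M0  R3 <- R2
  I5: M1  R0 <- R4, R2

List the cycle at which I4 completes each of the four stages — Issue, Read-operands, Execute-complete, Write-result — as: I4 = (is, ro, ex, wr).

[I1] 1/2/7/8
[I2] 2/3/8/9
[I3] 3/4/5/6
[I4] 10/11/16/17  (struct: M0 busy until I2 writes@9)
[I5] 11/12/17/18

I4 = (10, 11, 16, 17)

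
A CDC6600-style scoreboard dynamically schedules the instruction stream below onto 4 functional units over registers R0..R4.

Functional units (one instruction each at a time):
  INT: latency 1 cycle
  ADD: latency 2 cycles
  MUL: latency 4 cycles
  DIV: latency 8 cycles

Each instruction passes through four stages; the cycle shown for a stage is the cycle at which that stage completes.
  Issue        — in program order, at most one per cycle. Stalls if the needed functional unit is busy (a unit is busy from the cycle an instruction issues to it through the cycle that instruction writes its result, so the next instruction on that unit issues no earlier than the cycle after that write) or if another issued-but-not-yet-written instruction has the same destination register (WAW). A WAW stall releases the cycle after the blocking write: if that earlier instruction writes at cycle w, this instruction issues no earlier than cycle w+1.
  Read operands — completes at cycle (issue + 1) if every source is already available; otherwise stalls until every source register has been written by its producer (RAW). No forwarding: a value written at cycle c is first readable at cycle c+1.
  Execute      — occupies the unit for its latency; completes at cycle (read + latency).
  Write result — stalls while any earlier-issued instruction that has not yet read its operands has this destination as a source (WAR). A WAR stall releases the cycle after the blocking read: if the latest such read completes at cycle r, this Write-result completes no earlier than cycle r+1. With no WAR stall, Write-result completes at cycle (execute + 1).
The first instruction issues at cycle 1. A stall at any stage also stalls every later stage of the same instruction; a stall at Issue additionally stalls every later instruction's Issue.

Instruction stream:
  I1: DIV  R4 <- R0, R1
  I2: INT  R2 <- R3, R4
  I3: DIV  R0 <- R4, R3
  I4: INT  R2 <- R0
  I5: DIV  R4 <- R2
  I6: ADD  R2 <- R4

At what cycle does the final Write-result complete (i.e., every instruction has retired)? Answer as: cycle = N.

I1  is:1  ro:2  ex:10  wr:11
I2  is:2  ro:12  ex:13  wr:14  — RAW R4: wait I1 write@11
I3  is:12  ro:13  ex:21  wr:22  — struct: DIV busy until I1 writes@11
I4  is:15  ro:23  ex:24  wr:25  — struct: INT busy until I2 writes@14, RAW R0: wait I3 write@22
I5  is:23  ro:26  ex:34  wr:35  — struct: DIV busy until I3 writes@22, RAW R2: wait I4 write@25
I6  is:26  ro:36  ex:38  wr:39  — WAW R2: wait I4 write@25, RAW R4: wait I5 write@35

cycle = 39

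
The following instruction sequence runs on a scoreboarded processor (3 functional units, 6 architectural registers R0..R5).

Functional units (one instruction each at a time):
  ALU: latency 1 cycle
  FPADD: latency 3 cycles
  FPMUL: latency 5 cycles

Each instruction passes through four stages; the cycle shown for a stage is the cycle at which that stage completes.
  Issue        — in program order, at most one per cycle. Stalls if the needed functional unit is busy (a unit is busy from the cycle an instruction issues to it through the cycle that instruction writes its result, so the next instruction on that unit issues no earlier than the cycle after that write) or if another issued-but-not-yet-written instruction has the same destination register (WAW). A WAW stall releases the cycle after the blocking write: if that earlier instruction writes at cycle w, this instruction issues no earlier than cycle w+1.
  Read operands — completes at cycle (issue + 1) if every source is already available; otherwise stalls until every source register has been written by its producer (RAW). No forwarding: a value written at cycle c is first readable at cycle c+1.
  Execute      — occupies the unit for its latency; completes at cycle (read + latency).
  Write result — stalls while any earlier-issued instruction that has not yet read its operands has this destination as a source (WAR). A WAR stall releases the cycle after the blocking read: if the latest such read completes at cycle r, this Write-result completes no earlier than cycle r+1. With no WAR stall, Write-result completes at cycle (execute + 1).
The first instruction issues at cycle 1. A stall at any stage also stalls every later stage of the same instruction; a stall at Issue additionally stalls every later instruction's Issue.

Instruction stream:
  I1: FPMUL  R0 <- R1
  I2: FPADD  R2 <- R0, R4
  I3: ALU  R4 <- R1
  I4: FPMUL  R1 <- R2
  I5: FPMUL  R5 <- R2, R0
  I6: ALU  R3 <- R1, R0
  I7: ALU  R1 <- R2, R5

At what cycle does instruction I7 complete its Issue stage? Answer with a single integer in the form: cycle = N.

cycle = 26

  I1 | 1 | 2 | 7 | 8
  I2 | 2 | 9 | 12 | 13   RAW R0: wait I1 write@8
  I3 | 3 | 4 | 5 | 10   WAR R4: wait I2 read@9
  I4 | 9 | 14 | 19 | 20   struct: FPMUL busy until I1 writes@8 · RAW R2: wait I2 write@13
  I5 | 21 | 22 | 27 | 28   struct: FPMUL busy until I4 writes@20
  I6 | 22 | 23 | 24 | 25
  I7 | 26 | 29 | 30 | 31   struct: ALU busy until I6 writes@25 · RAW R5: wait I5 write@28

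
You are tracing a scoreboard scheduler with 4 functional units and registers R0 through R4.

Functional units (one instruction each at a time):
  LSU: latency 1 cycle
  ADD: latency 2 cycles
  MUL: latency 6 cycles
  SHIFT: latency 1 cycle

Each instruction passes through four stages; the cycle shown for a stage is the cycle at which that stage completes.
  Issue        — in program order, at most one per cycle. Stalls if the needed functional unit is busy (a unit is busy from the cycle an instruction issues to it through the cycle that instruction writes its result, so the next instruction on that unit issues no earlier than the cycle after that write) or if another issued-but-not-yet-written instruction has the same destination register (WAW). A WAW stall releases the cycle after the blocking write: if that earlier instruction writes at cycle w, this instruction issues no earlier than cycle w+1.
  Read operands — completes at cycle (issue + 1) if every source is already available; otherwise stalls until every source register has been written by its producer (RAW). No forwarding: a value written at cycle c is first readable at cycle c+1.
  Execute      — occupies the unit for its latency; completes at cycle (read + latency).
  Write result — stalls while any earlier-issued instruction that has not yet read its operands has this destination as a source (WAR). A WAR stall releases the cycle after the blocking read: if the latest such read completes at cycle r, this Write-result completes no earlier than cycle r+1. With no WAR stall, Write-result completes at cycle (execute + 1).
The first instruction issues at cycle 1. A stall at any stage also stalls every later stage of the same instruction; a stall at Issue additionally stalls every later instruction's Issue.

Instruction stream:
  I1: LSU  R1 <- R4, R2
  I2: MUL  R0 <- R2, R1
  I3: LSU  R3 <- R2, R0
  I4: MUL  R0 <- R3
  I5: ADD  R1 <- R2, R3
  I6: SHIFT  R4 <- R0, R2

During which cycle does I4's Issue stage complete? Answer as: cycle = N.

cycle = 13

t=1  I1→LSU
t=2  I1 RO | I2→MUL
t=3  I1 EX
t=4  I1 WR R1
t=5  I2 RO | I3→LSU
t=11  I2 EX
t=12  I2 WR R0
t=13  I3 RO | I4→MUL
t=14  I3 EX | I5→ADD
t=15  I3 WR R3 | I6→SHIFT
t=16  I4 RO | I5 RO
t=18  I5 EX
t=19  I5 WR R1
t=22  I4 EX
t=23  I4 WR R0
t=24  I6 RO
t=25  I6 EX
t=26  I6 WR R4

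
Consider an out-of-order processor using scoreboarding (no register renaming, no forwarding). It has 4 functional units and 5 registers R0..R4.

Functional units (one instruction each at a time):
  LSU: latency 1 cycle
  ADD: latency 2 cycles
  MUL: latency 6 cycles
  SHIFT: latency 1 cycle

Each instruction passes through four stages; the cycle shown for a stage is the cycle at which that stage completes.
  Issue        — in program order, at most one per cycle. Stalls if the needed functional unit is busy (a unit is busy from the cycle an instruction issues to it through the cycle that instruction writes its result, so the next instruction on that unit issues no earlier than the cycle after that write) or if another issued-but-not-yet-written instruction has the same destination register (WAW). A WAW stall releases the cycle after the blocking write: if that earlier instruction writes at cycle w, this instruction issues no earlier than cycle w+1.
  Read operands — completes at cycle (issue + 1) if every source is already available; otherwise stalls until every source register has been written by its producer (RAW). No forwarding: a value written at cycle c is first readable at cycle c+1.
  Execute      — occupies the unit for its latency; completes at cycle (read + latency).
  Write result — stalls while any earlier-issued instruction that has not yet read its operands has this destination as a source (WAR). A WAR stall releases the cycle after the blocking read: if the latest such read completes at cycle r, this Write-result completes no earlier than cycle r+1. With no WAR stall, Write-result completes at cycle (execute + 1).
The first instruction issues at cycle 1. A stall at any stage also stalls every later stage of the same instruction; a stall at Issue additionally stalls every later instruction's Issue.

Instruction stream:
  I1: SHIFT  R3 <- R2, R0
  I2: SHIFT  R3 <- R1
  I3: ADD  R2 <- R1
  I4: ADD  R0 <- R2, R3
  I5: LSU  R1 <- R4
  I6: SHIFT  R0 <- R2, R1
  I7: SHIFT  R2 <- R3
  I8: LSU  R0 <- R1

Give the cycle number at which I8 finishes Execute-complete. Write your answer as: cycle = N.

I1: IS=1 RO=2 EX=3 WR=4
I2: IS=5 RO=6 EX=7 WR=8  [struct: SHIFT busy until I1 writes@4]
I3: IS=6 RO=7 EX=9 WR=10
I4: IS=11 RO=12 EX=14 WR=15  [struct: ADD busy until I3 writes@10]
I5: IS=12 RO=13 EX=14 WR=15
I6: IS=16 RO=17 EX=18 WR=19  [WAW R0: wait I4 write@15]
I7: IS=20 RO=21 EX=22 WR=23  [struct: SHIFT busy until I6 writes@19]
I8: IS=21 RO=22 EX=23 WR=24

cycle = 23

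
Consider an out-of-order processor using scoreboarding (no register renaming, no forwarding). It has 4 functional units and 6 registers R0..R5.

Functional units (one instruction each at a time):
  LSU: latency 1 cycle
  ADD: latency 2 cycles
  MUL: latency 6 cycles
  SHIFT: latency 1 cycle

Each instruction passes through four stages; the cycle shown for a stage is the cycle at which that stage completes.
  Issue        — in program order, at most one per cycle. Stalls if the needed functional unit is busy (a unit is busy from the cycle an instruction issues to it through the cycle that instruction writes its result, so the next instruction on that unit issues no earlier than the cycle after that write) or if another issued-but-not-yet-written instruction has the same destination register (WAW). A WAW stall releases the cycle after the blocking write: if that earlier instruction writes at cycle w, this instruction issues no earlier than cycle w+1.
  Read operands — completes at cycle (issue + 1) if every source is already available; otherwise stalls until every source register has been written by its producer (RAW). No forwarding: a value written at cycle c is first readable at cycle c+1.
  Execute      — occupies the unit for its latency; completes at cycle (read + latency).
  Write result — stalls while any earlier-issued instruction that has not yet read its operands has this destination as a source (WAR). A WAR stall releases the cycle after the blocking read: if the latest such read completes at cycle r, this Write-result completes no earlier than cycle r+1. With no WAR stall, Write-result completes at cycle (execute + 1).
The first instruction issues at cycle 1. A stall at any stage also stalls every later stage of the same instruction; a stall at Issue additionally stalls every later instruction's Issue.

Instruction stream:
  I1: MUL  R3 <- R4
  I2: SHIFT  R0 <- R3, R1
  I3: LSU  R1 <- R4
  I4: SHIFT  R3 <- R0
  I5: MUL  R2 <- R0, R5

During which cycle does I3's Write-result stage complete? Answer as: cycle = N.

t=1  I1→MUL
t=2  I1 RO; I2→SHIFT
t=3  I3→LSU
t=4  I3 RO
t=5  I3 EX
t=8  I1 EX
t=9  I1 WR R3
t=10  I2 RO
t=11  I2 EX; I3 WR R1
t=12  I2 WR R0
t=13  I4→SHIFT
t=14  I4 RO; I5→MUL
t=15  I4 EX; I5 RO
t=16  I4 WR R3
t=21  I5 EX
t=22  I5 WR R2

cycle = 11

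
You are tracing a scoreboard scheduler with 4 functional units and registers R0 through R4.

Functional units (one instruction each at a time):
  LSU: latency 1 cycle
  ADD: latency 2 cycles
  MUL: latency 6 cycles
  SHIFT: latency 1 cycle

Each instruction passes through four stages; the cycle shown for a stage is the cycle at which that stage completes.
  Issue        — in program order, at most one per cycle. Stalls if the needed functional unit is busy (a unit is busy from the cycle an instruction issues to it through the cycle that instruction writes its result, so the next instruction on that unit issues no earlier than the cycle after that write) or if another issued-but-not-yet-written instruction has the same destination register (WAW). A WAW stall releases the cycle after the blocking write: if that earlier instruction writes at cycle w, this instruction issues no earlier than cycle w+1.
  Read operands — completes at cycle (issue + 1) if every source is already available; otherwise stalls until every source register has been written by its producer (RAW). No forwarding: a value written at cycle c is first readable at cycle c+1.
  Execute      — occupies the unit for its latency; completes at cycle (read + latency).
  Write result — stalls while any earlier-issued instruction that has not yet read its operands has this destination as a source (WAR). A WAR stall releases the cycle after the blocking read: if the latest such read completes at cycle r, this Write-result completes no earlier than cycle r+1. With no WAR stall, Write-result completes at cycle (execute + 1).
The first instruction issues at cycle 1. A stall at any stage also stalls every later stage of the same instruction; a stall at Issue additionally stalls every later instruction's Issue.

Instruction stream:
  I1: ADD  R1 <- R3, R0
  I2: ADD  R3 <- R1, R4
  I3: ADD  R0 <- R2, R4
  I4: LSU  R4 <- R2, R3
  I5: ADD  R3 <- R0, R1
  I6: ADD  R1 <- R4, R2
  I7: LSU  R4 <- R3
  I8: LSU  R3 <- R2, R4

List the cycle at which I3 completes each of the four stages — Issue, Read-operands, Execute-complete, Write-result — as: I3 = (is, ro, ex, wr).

cycle 1: I1→ADD
cycle 2: I1 RO
cycle 4: I1 EX
cycle 5: I1 WR R1
cycle 6: I2→ADD
cycle 7: I2 RO
cycle 9: I2 EX
cycle 10: I2 WR R3
cycle 11: I3→ADD
cycle 12: I3 RO · I4→LSU
cycle 13: I4 RO
cycle 14: I3 EX · I4 EX
cycle 15: I3 WR R0 · I4 WR R4
cycle 16: I5→ADD
cycle 17: I5 RO
cycle 19: I5 EX
cycle 20: I5 WR R3
cycle 21: I6→ADD
cycle 22: I6 RO · I7→LSU
cycle 23: I7 RO
cycle 24: I6 EX · I7 EX
cycle 25: I6 WR R1 · I7 WR R4
cycle 26: I8→LSU
cycle 27: I8 RO
cycle 28: I8 EX
cycle 29: I8 WR R3

I3 = (11, 12, 14, 15)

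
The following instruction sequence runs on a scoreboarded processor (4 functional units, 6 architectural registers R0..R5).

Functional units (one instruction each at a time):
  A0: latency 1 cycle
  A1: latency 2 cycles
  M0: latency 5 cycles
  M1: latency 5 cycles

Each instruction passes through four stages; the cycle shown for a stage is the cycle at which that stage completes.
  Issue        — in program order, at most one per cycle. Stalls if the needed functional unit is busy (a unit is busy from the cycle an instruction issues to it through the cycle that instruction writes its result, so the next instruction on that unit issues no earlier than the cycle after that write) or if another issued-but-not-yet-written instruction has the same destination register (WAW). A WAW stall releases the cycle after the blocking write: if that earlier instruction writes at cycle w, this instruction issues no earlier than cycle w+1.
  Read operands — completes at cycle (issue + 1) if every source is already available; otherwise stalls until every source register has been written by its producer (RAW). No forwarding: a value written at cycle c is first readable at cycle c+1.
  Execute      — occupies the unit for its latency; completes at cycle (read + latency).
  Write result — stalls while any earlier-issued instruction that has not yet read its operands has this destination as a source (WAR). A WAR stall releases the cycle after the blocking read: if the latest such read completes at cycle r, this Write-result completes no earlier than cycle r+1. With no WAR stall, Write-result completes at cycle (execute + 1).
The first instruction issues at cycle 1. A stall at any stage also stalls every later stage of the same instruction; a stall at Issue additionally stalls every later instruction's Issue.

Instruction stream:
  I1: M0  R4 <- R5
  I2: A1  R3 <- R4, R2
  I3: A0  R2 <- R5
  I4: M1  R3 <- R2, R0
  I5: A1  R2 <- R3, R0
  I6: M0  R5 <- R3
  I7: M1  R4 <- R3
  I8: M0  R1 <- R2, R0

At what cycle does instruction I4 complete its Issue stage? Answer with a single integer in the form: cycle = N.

cycle = 13

cycle 1: issue I1 (M0)
cycle 2: I1 read-ops · issue I2 (A1)
cycle 3: issue I3 (A0)
cycle 4: I3 read-ops
cycle 5: I3 finished on A0
cycle 7: I1 finished on M0
cycle 8: I1→R4
cycle 9: I2 read-ops
cycle 10: I3→R2
cycle 11: I2 finished on A1
cycle 12: I2→R3
cycle 13: issue I4 (M1)
cycle 14: I4 read-ops · issue I5 (A1)
cycle 15: issue I6 (M0)
cycle 19: I4 finished on M1
cycle 20: I4→R3
cycle 21: I5 read-ops · I6 read-ops · issue I7 (M1)
cycle 22: I7 read-ops
cycle 23: I5 finished on A1
cycle 24: I5→R2
cycle 26: I6 finished on M0
cycle 27: I6→R5 · I7 finished on M1
cycle 28: I7→R4 · issue I8 (M0)
cycle 29: I8 read-ops
cycle 34: I8 finished on M0
cycle 35: I8→R1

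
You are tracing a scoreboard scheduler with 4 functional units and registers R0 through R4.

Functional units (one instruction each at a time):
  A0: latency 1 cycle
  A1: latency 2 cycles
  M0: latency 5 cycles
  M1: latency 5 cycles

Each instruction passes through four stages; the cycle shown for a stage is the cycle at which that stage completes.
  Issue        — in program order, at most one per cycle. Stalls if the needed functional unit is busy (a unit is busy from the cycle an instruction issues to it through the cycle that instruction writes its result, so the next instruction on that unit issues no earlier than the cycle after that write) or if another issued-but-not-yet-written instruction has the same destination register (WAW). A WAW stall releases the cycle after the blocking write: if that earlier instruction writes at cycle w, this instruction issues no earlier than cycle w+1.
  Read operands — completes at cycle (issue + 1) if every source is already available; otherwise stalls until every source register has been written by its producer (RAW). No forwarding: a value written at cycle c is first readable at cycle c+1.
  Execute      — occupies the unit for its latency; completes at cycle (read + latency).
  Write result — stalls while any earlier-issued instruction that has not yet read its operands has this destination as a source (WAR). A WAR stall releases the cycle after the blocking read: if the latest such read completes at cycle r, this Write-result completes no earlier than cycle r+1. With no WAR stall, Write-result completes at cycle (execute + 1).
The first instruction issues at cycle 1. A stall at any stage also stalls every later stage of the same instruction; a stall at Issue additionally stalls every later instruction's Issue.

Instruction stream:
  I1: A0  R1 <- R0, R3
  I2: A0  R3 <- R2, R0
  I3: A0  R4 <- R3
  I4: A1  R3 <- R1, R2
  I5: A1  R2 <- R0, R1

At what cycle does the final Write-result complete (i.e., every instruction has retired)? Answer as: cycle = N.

cycle = 19

[I1] 1/2/3/4
[I2] 5/6/7/8  (struct: A0 busy until I1 writes@4)
[I3] 9/10/11/12  (struct: A0 busy until I2 writes@8)
[I4] 10/11/13/14
[I5] 15/16/18/19  (struct: A1 busy until I4 writes@14)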